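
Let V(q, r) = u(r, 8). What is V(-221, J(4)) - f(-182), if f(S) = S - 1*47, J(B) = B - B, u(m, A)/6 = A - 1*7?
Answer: 235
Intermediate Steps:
u(m, A) = -42 + 6*A (u(m, A) = 6*(A - 1*7) = 6*(A - 7) = 6*(-7 + A) = -42 + 6*A)
J(B) = 0
f(S) = -47 + S (f(S) = S - 47 = -47 + S)
V(q, r) = 6 (V(q, r) = -42 + 6*8 = -42 + 48 = 6)
V(-221, J(4)) - f(-182) = 6 - (-47 - 182) = 6 - 1*(-229) = 6 + 229 = 235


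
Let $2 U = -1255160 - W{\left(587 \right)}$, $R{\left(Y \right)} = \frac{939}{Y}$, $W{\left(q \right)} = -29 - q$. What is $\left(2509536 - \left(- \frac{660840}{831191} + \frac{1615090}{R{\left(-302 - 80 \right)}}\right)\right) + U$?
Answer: $\frac{1981900982247476}{780488349} \approx 2.5393 \cdot 10^{6}$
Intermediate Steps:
$U = -627272$ ($U = \frac{-1255160 - \left(-29 - 587\right)}{2} = \frac{-1255160 - -616}{2} = \frac{-1255160 + 616}{2} = \frac{1}{2} \left(-1254544\right) = -627272$)
$\left(2509536 - \left(- \frac{660840}{831191} + \frac{1615090}{R{\left(-302 - 80 \right)}}\right)\right) + U = \left(2509536 - \left(- \frac{616964380}{939} - \frac{660840}{831191}\right)\right) - 627272 = \left(2509536 - \left(- \frac{660840}{831191} + \frac{1615090}{939 \frac{1}{-382}}\right)\right) - 627272 = \left(2509536 - \left(- \frac{660840}{831191} + \frac{1615090}{939 \left(- \frac{1}{382}\right)}\right)\right) - 627272 = \left(2509536 - \left(- \frac{660840}{831191} + \frac{1615090}{- \frac{939}{382}}\right)\right) - 627272 = \left(2509536 + \left(\frac{660840}{831191} - - \frac{616964380}{939}\right)\right) - 627272 = \left(2509536 + \left(\frac{660840}{831191} + \frac{616964380}{939}\right)\right) - 627272 = \left(2509536 + \frac{512815860505340}{780488349}\right) - 627272 = \frac{2471479469901404}{780488349} - 627272 = \frac{1981900982247476}{780488349}$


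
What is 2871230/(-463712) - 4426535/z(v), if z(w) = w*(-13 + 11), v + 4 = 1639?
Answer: 102162423791/75816912 ≈ 1347.5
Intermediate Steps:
v = 1635 (v = -4 + 1639 = 1635)
z(w) = -2*w (z(w) = w*(-2) = -2*w)
2871230/(-463712) - 4426535/z(v) = 2871230/(-463712) - 4426535/((-2*1635)) = 2871230*(-1/463712) - 4426535/(-3270) = -1435615/231856 - 4426535*(-1/3270) = -1435615/231856 + 885307/654 = 102162423791/75816912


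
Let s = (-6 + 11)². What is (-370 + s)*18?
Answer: -6210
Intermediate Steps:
s = 25 (s = 5² = 25)
(-370 + s)*18 = (-370 + 25)*18 = -345*18 = -6210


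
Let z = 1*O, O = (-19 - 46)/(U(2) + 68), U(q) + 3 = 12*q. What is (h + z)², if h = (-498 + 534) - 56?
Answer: 3404025/7921 ≈ 429.75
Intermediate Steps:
U(q) = -3 + 12*q
h = -20 (h = 36 - 56 = -20)
O = -65/89 (O = (-19 - 46)/((-3 + 12*2) + 68) = -65/((-3 + 24) + 68) = -65/(21 + 68) = -65/89 ≈ -0.73034)
z = -65/89 (z = 1*(-65/89) = -65/89 ≈ -0.73034)
(h + z)² = (-20 - 65/89)² = (-1845/89)² = 3404025/7921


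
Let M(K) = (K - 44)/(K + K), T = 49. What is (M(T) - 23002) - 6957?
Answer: -2935977/98 ≈ -29959.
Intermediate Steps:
M(K) = (-44 + K)/(2*K) (M(K) = (-44 + K)/((2*K)) = (-44 + K)*(1/(2*K)) = (-44 + K)/(2*K))
(M(T) - 23002) - 6957 = ((½)*(-44 + 49)/49 - 23002) - 6957 = ((½)*(1/49)*5 - 23002) - 6957 = (5/98 - 23002) - 6957 = -2254191/98 - 6957 = -2935977/98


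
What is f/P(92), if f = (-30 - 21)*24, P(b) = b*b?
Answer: -153/1058 ≈ -0.14461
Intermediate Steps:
P(b) = b²
f = -1224 (f = -51*24 = -1224)
f/P(92) = -1224/(92²) = -1224/8464 = -1224*1/8464 = -153/1058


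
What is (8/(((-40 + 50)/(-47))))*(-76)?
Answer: 14288/5 ≈ 2857.6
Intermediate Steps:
(8/(((-40 + 50)/(-47))))*(-76) = (8/((10*(-1/47))))*(-76) = (8/(-10/47))*(-76) = (8*(-47/10))*(-76) = -188/5*(-76) = 14288/5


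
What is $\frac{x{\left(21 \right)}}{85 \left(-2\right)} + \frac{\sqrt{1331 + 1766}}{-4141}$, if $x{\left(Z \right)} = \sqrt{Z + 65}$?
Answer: $- \frac{\sqrt{86}}{170} - \frac{\sqrt{3097}}{4141} \approx -0.06799$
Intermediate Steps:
$x{\left(Z \right)} = \sqrt{65 + Z}$
$\frac{x{\left(21 \right)}}{85 \left(-2\right)} + \frac{\sqrt{1331 + 1766}}{-4141} = \frac{\sqrt{65 + 21}}{85 \left(-2\right)} + \frac{\sqrt{1331 + 1766}}{-4141} = \frac{\sqrt{86}}{-170} + \sqrt{3097} \left(- \frac{1}{4141}\right) = \sqrt{86} \left(- \frac{1}{170}\right) - \frac{\sqrt{3097}}{4141} = - \frac{\sqrt{86}}{170} - \frac{\sqrt{3097}}{4141}$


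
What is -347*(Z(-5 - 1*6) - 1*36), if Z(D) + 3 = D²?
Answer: -28454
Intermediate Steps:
Z(D) = -3 + D²
-347*(Z(-5 - 1*6) - 1*36) = -347*((-3 + (-5 - 1*6)²) - 1*36) = -347*((-3 + (-5 - 6)²) - 36) = -347*((-3 + (-11)²) - 36) = -347*((-3 + 121) - 36) = -347*(118 - 36) = -347*82 = -28454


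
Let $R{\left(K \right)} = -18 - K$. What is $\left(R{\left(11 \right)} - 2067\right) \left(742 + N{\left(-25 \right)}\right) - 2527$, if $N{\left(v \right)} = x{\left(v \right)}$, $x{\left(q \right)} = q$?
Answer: $-1505359$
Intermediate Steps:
$N{\left(v \right)} = v$
$\left(R{\left(11 \right)} - 2067\right) \left(742 + N{\left(-25 \right)}\right) - 2527 = \left(\left(-18 - 11\right) - 2067\right) \left(742 - 25\right) - 2527 = \left(\left(-18 - 11\right) - 2067\right) 717 - 2527 = \left(-29 - 2067\right) 717 - 2527 = \left(-2096\right) 717 - 2527 = -1502832 - 2527 = -1505359$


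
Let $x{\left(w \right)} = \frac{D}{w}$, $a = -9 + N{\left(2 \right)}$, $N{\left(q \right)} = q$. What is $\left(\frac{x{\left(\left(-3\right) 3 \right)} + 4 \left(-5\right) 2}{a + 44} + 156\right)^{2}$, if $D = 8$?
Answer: $\frac{2660496400}{110889} \approx 23992.0$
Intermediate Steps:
$a = -7$ ($a = -9 + 2 = -7$)
$x{\left(w \right)} = \frac{8}{w}$
$\left(\frac{x{\left(\left(-3\right) 3 \right)} + 4 \left(-5\right) 2}{a + 44} + 156\right)^{2} = \left(\frac{\frac{8}{\left(-3\right) 3} + 4 \left(-5\right) 2}{-7 + 44} + 156\right)^{2} = \left(\frac{\frac{8}{-9} - 40}{37} + 156\right)^{2} = \left(\left(8 \left(- \frac{1}{9}\right) - 40\right) \frac{1}{37} + 156\right)^{2} = \left(\left(- \frac{8}{9} - 40\right) \frac{1}{37} + 156\right)^{2} = \left(\left(- \frac{368}{9}\right) \frac{1}{37} + 156\right)^{2} = \left(- \frac{368}{333} + 156\right)^{2} = \left(\frac{51580}{333}\right)^{2} = \frac{2660496400}{110889}$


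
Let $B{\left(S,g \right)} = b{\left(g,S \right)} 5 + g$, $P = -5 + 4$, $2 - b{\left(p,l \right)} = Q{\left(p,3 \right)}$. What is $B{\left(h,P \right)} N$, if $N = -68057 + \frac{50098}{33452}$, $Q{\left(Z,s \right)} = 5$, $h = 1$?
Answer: $\frac{9106370664}{8363} \approx 1.0889 \cdot 10^{6}$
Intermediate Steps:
$b{\left(p,l \right)} = -3$ ($b{\left(p,l \right)} = 2 - 5 = -3$)
$P = -1$
$B{\left(S,g \right)} = -15 + g$ ($B{\left(S,g \right)} = \left(-3\right) 5 + g = -15 + g$)
$N = - \frac{1138296333}{16726}$ ($N = -68057 + 50098 \cdot \frac{1}{33452} = -68057 + \frac{25049}{16726} = - \frac{1138296333}{16726} \approx -68056.0$)
$B{\left(h,P \right)} N = \left(-15 - 1\right) \left(- \frac{1138296333}{16726}\right) = \left(-16\right) \left(- \frac{1138296333}{16726}\right) = \frac{9106370664}{8363}$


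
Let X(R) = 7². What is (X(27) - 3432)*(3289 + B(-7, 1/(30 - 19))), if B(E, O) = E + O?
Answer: -122136449/11 ≈ -1.1103e+7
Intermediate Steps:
X(R) = 49
(X(27) - 3432)*(3289 + B(-7, 1/(30 - 19))) = (49 - 3432)*(3289 + (-7 + 1/(30 - 19))) = -3383*(3289 + (-7 + 1/11)) = -3383*(3289 - 76/11) = -3383*36103/11 = -122136449/11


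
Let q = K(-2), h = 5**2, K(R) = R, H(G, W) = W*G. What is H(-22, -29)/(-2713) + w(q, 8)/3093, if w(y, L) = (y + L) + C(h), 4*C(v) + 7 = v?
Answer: -1296565/5594206 ≈ -0.23177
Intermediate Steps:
H(G, W) = G*W
h = 25
q = -2
C(v) = -7/4 + v/4
w(y, L) = 9/2 + L + y (w(y, L) = (y + L) + (-7/4 + (1/4)*25) = (L + y) + (-7/4 + 25/4) = (L + y) + 9/2 = 9/2 + L + y)
H(-22, -29)/(-2713) + w(q, 8)/3093 = -22*(-29)/(-2713) + (9/2 + 8 - 2)/3093 = 638*(-1/2713) + (21/2)*(1/3093) = -638/2713 + 7/2062 = -1296565/5594206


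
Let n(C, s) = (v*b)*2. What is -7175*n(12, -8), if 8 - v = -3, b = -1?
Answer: 157850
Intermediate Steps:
v = 11 (v = 8 - 1*(-3) = 8 + 3 = 11)
n(C, s) = -22 (n(C, s) = (11*(-1))*2 = -11*2 = -22)
-7175*n(12, -8) = -7175*(-22) = 157850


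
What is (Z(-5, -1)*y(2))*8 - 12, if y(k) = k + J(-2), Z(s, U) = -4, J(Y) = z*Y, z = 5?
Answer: 244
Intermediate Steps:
J(Y) = 5*Y
y(k) = -10 + k (y(k) = k + 5*(-2) = k - 10 = -10 + k)
(Z(-5, -1)*y(2))*8 - 12 = -4*(-10 + 2)*8 - 12 = -4*(-8)*8 - 12 = 32*8 - 12 = 256 - 12 = 244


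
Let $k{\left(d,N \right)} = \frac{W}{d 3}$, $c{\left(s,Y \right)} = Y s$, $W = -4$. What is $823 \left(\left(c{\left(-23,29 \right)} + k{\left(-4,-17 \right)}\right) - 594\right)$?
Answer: $- \frac{3112586}{3} \approx -1.0375 \cdot 10^{6}$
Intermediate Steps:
$k{\left(d,N \right)} = - \frac{4}{3 d}$ ($k{\left(d,N \right)} = - \frac{4}{d 3} = - \frac{4}{3 d}$)
$823 \left(\left(c{\left(-23,29 \right)} + k{\left(-4,-17 \right)}\right) - 594\right) = 823 \left(\left(29 \left(-23\right) - \frac{4}{3 \left(-4\right)}\right) - 594\right) = 823 \left(\left(-667 - - \frac{1}{3}\right) - 594\right) = 823 \left(\left(-667 + \frac{1}{3}\right) - 594\right) = 823 \left(- \frac{2000}{3} - 594\right) = 823 \left(- \frac{3782}{3}\right) = - \frac{3112586}{3}$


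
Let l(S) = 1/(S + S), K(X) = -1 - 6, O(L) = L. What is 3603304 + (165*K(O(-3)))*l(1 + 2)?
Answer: 7206223/2 ≈ 3.6031e+6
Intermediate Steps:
K(X) = -7
l(S) = 1/(2*S)
3603304 + (165*K(O(-3)))*l(1 + 2) = 3603304 + (165*(-7))*(1/(2*(1 + 2))) = 3603304 - 1155/(2*3) = 3603304 - 1155*⅙ = 3603304 - 385/2 = 7206223/2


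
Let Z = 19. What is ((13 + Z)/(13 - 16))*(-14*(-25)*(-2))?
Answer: 22400/3 ≈ 7466.7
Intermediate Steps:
((13 + Z)/(13 - 16))*(-14*(-25)*(-2)) = ((13 + 19)/(13 - 16))*(-14*(-25)*(-2)) = (32/(-3))*(350*(-2)) = (32*(-⅓))*(-700) = -32/3*(-700) = 22400/3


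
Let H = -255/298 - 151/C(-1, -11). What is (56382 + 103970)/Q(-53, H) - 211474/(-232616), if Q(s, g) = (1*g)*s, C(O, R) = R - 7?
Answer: -12476666676817/31136000524 ≈ -400.72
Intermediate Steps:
C(O, R) = -7 + R
H = 10102/1341 (H = -255/298 - 151/(-7 - 11) = -255*1/298 - 151/(-18) = -255/298 - 151*(-1/18) = -255/298 + 151/18 = 10102/1341 ≈ 7.5332)
Q(s, g) = g*s
(56382 + 103970)/Q(-53, H) - 211474/(-232616) = (56382 + 103970)/(((10102/1341)*(-53))) - 211474/(-232616) = 160352/(-535406/1341) - 211474*(-1/232616) = 160352*(-1341/535406) + 105737/116308 = -107516016/267703 + 105737/116308 = -12476666676817/31136000524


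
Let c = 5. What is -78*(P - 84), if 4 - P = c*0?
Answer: 6240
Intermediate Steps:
P = 4 (P = 4 - 5*0 = 4 - 1*0 = 4 + 0 = 4)
-78*(P - 84) = -78*(4 - 84) = -78*(-80) = 6240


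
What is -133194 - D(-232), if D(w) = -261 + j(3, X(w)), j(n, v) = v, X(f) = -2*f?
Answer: -133397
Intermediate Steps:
D(w) = -261 - 2*w
-133194 - D(-232) = -133194 - (-261 - 2*(-232)) = -133194 - (-261 + 464) = -133194 - 1*203 = -133194 - 203 = -133397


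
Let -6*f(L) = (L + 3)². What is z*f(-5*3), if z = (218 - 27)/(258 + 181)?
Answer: -4584/439 ≈ -10.442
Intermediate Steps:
f(L) = -(3 + L)²/6 (f(L) = -(L + 3)²/6 = -(3 + L)²/6)
z = 191/439 ≈ 0.43508
z*f(-5*3) = 191*(-(3 - 5*3)²/6)/439 = 191*(-(3 - 15)²/6)/439 = 191*(-⅙*(-12)²)/439 = 191*(-⅙*144)/439 = (191/439)*(-24) = -4584/439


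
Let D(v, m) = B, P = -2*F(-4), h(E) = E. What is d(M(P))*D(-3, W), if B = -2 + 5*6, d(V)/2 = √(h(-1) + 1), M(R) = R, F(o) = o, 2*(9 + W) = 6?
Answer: 0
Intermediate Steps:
W = -6 (W = -9 + (½)*6 = -9 + 3 = -6)
P = 8 (P = -2*(-4) = 8)
d(V) = 0 (d(V) = 2*√(-1 + 1) = 2*√0 = 2*0 = 0)
B = 28 (B = -2 + 30 = 28)
D(v, m) = 28
d(M(P))*D(-3, W) = 0*28 = 0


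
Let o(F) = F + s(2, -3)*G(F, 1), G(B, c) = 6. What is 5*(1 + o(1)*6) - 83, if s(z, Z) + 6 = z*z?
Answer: -408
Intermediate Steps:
s(z, Z) = -6 + z**2 (s(z, Z) = -6 + z*z = -6 + z**2)
o(F) = -12 + F (o(F) = F + (-6 + 2**2)*6 = F + (-6 + 4)*6 = F - 2*6 = F - 12 = -12 + F)
5*(1 + o(1)*6) - 83 = 5*(1 + (-12 + 1)*6) - 83 = 5*(1 - 11*6) - 83 = 5*(1 - 66) - 83 = 5*(-65) - 83 = -325 - 83 = -408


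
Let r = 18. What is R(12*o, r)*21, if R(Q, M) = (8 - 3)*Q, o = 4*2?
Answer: 10080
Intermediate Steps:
o = 8
R(Q, M) = 5*Q
R(12*o, r)*21 = (5*(12*8))*21 = (5*96)*21 = 480*21 = 10080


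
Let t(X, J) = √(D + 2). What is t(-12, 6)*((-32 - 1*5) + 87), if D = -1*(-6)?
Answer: 100*√2 ≈ 141.42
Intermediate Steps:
D = 6
t(X, J) = 2*√2 (t(X, J) = √(6 + 2) = √8 = 2*√2)
t(-12, 6)*((-32 - 1*5) + 87) = (2*√2)*((-32 - 1*5) + 87) = (2*√2)*((-32 - 5) + 87) = (2*√2)*(-37 + 87) = (2*√2)*50 = 100*√2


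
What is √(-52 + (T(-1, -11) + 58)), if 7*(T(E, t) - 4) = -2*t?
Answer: 2*√161/7 ≈ 3.6253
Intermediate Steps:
T(E, t) = 4 - 2*t/7 (T(E, t) = 4 + (-2*t)/7 = 4 - 2*t/7)
√(-52 + (T(-1, -11) + 58)) = √(-52 + ((4 - 2/7*(-11)) + 58)) = √(-52 + ((4 + 22/7) + 58)) = √(-52 + (50/7 + 58)) = √(-52 + 456/7) = √(92/7) = 2*√161/7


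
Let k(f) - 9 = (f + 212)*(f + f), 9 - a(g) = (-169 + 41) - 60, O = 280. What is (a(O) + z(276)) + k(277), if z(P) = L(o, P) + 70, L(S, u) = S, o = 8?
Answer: 271190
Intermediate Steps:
z(P) = 78 (z(P) = 8 + 70 = 78)
a(g) = 197 (a(g) = 9 - ((-169 + 41) - 60) = 9 - (-128 - 60) = 9 - 1*(-188) = 9 + 188 = 197)
k(f) = 9 + 2*f*(212 + f) (k(f) = 9 + (f + 212)*(f + f) = 9 + (212 + f)*(2*f) = 9 + 2*f*(212 + f))
(a(O) + z(276)) + k(277) = (197 + 78) + (9 + 2*277² + 424*277) = 275 + (9 + 2*76729 + 117448) = 275 + (9 + 153458 + 117448) = 275 + 270915 = 271190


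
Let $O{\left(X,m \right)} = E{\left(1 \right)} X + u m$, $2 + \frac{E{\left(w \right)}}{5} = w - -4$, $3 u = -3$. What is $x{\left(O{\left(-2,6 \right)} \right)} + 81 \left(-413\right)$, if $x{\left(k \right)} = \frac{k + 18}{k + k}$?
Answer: $- \frac{133811}{4} \approx -33453.0$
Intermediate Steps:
$u = -1$ ($u = \frac{1}{3} \left(-3\right) = -1$)
$E{\left(w \right)} = 10 + 5 w$ ($E{\left(w \right)} = -10 + 5 \left(w - -4\right) = -10 + 5 \left(w + 4\right) = -10 + 5 \left(4 + w\right) = -10 + \left(20 + 5 w\right) = 10 + 5 w$)
$O{\left(X,m \right)} = - m + 15 X$ ($O{\left(X,m \right)} = \left(10 + 5 \cdot 1\right) X - m = \left(10 + 5\right) X - m = 15 X - m = - m + 15 X$)
$x{\left(k \right)} = \frac{18 + k}{2 k}$
$x{\left(O{\left(-2,6 \right)} \right)} + 81 \left(-413\right) = \frac{18 + \left(\left(-1\right) 6 + 15 \left(-2\right)\right)}{2 \left(\left(-1\right) 6 + 15 \left(-2\right)\right)} + 81 \left(-413\right) = \frac{18 - 36}{2 \left(-6 - 30\right)} - 33453 = \frac{18 - 36}{2 \left(-36\right)} - 33453 = \frac{1}{2} \left(- \frac{1}{36}\right) \left(-18\right) - 33453 = \frac{1}{4} - 33453 = - \frac{133811}{4}$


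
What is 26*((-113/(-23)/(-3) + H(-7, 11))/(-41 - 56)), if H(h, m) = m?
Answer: -16796/6693 ≈ -2.5095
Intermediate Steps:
26*((-113/(-23)/(-3) + H(-7, 11))/(-41 - 56)) = 26*((-113/(-23)/(-3) + 11)/(-41 - 56)) = 26*((-113*(-1/23)*(-⅓) + 11)/(-97)) = 26*(((113/23)*(-⅓) + 11)*(-1/97)) = 26*((-113/69 + 11)*(-1/97)) = 26*((646/69)*(-1/97)) = 26*(-646/6693) = -16796/6693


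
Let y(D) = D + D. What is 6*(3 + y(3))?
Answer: 54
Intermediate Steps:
y(D) = 2*D
6*(3 + y(3)) = 6*(3 + 2*3) = 6*(3 + 6) = 6*9 = 54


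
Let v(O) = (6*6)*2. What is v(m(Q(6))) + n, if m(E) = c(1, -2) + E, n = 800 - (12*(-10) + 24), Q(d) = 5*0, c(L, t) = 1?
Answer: 968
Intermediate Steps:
Q(d) = 0
n = 896 (n = 800 - (-120 + 24) = 800 - 1*(-96) = 800 + 96 = 896)
m(E) = 1 + E
v(O) = 72 (v(O) = 36*2 = 72)
v(m(Q(6))) + n = 72 + 896 = 968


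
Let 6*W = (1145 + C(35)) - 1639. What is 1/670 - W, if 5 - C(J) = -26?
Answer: 77554/1005 ≈ 77.168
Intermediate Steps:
C(J) = 31 (C(J) = 5 - 1*(-26) = 5 + 26 = 31)
W = -463/6 (W = ((1145 + 31) - 1639)/6 = (1176 - 1639)/6 = (⅙)*(-463) = -463/6 ≈ -77.167)
1/670 - W = 1/670 - 1*(-463/6) = 1/670 + 463/6 = 77554/1005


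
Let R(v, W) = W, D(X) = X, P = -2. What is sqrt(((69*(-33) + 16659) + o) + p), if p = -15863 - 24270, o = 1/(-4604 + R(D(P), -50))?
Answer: I*sqrt(557759351370)/4654 ≈ 160.47*I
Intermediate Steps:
o = -1/4654 (o = 1/(-4604 - 50) = 1/(-4654) = -1/4654 ≈ -0.00021487)
p = -40133
sqrt(((69*(-33) + 16659) + o) + p) = sqrt(((69*(-33) + 16659) - 1/4654) - 40133) = sqrt(((-2277 + 16659) - 1/4654) - 40133) = sqrt((14382 - 1/4654) - 40133) = sqrt(66933827/4654 - 40133) = sqrt(-119845155/4654) = I*sqrt(557759351370)/4654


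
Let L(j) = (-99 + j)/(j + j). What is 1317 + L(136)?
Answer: 358261/272 ≈ 1317.1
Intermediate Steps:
L(j) = (-99 + j)/(2*j) (L(j) = (-99 + j)/((2*j)) = (-99 + j)*(1/(2*j)) = (-99 + j)/(2*j))
1317 + L(136) = 1317 + (½)*(-99 + 136)/136 = 1317 + (½)*(1/136)*37 = 1317 + 37/272 = 358261/272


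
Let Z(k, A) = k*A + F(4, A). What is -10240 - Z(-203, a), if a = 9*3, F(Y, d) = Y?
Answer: -4763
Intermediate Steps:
a = 27
Z(k, A) = 4 + A*k (Z(k, A) = k*A + 4 = A*k + 4 = 4 + A*k)
-10240 - Z(-203, a) = -10240 - (4 + 27*(-203)) = -10240 - (4 - 5481) = -10240 - 1*(-5477) = -10240 + 5477 = -4763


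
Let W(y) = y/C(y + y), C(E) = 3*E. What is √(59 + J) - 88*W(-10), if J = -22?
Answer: -44/3 + √37 ≈ -8.5839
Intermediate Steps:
W(y) = ⅙ (W(y) = y/((3*(y + y))) = y/((3*(2*y))) = y/((6*y)) = y*(1/(6*y)) = ⅙)
√(59 + J) - 88*W(-10) = √(59 - 22) - 88*⅙ = √37 - 44/3 = -44/3 + √37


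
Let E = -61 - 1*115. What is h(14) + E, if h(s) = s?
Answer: -162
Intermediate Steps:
E = -176 (E = -61 - 115 = -176)
h(14) + E = 14 - 176 = -162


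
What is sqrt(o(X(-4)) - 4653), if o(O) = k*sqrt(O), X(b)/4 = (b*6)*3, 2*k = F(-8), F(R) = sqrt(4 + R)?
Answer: sqrt(-4653 - 12*sqrt(2)) ≈ 68.337*I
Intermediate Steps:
k = I (k = sqrt(4 - 8)/2 = sqrt(-4)/2 = (2*I)/2 = I ≈ 1.0*I)
X(b) = 72*b (X(b) = 4*((b*6)*3) = 4*((6*b)*3) = 4*(18*b) = 72*b)
o(O) = I*sqrt(O)
sqrt(o(X(-4)) - 4653) = sqrt(I*sqrt(72*(-4)) - 4653) = sqrt(I*sqrt(-288) - 4653) = sqrt(I*(12*I*sqrt(2)) - 4653) = sqrt(-12*sqrt(2) - 4653) = sqrt(-4653 - 12*sqrt(2))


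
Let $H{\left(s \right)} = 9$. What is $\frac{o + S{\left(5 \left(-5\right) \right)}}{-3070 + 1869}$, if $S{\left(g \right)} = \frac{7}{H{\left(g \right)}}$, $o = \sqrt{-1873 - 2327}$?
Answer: $- \frac{7}{10809} - \frac{10 i \sqrt{42}}{1201} \approx -0.00064761 - 0.053961 i$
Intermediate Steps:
$o = 10 i \sqrt{42}$ ($o = \sqrt{-4200} = 10 i \sqrt{42} \approx 64.807 i$)
$S{\left(g \right)} = \frac{7}{9}$
$\frac{o + S{\left(5 \left(-5\right) \right)}}{-3070 + 1869} = \frac{10 i \sqrt{42} + \frac{7}{9}}{-3070 + 1869} = \frac{\frac{7}{9} + 10 i \sqrt{42}}{-1201} = \left(\frac{7}{9} + 10 i \sqrt{42}\right) \left(- \frac{1}{1201}\right) = - \frac{7}{10809} - \frac{10 i \sqrt{42}}{1201}$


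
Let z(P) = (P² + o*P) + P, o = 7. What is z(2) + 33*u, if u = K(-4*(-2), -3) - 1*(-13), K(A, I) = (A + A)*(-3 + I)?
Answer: -2719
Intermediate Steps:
z(P) = P² + 8*P (z(P) = (P² + 7*P) + P = P² + 8*P)
K(A, I) = 2*A*(-3 + I) (K(A, I) = (2*A)*(-3 + I) = 2*A*(-3 + I))
u = -83 (u = 2*(-4*(-2))*(-3 - 3) - 1*(-13) = 2*8*(-6) + 13 = -96 + 13 = -83)
z(2) + 33*u = 2*(8 + 2) + 33*(-83) = 2*10 - 2739 = 20 - 2739 = -2719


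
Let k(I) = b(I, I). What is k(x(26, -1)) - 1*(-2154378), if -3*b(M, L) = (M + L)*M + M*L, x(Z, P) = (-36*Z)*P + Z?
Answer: 1228934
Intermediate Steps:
x(Z, P) = Z - 36*P*Z (x(Z, P) = -36*P*Z + Z = Z - 36*P*Z)
b(M, L) = -L*M/3 - M*(L + M)/3 (b(M, L) = -((M + L)*M + M*L)/3 = -((L + M)*M + L*M)/3 = -(M*(L + M) + L*M)/3 = -(L*M + M*(L + M))/3 = -L*M/3 - M*(L + M)/3)
k(I) = -I² (k(I) = -I*(I + 2*I)/3 = -I*3*I/3 = -I²)
k(x(26, -1)) - 1*(-2154378) = -(26*(1 - 36*(-1)))² - 1*(-2154378) = -(26*(1 + 36))² + 2154378 = -(26*37)² + 2154378 = -1*962² + 2154378 = -1*925444 + 2154378 = -925444 + 2154378 = 1228934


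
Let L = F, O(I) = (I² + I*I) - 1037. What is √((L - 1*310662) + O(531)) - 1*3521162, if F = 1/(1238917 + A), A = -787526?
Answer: -3521162 + 9*√634461771551134/451391 ≈ -3.5207e+6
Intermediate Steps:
O(I) = -1037 + 2*I² (O(I) = (I² + I²) - 1037 = 2*I² - 1037 = -1037 + 2*I²)
F = 1/451391 (F = 1/(1238917 - 787526) = 1/451391 ≈ 2.2154e-6)
L = 1/451391 ≈ 2.2154e-6
√((L - 1*310662) + O(531)) - 1*3521162 = √((1/451391 - 1*310662) + (-1037 + 2*531²)) - 1*3521162 = √((1/451391 - 310662) + (-1037 + 2*281961)) - 3521162 = √(-140230030841/451391 + (-1037 + 563922)) - 3521162 = √(-140230030841/451391 + 562885) - 3521162 = √(113851192194/451391) - 3521162 = 9*√634461771551134/451391 - 3521162 = -3521162 + 9*√634461771551134/451391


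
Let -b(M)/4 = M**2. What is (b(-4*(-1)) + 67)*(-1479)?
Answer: -4437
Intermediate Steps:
b(M) = -4*M**2
(b(-4*(-1)) + 67)*(-1479) = (-4*(-4*(-1))**2 + 67)*(-1479) = (-4*4**2 + 67)*(-1479) = (-4*16 + 67)*(-1479) = (-64 + 67)*(-1479) = 3*(-1479) = -4437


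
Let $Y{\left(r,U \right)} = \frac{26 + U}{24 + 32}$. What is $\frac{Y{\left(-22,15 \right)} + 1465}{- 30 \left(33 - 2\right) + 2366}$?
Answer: $\frac{82081}{80416} \approx 1.0207$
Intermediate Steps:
$Y{\left(r,U \right)} = \frac{13}{28} + \frac{U}{56}$ ($Y{\left(r,U \right)} = \frac{26 + U}{56} = \left(26 + U\right) \frac{1}{56} = \frac{13}{28} + \frac{U}{56}$)
$\frac{Y{\left(-22,15 \right)} + 1465}{- 30 \left(33 - 2\right) + 2366} = \frac{\left(\frac{13}{28} + \frac{1}{56} \cdot 15\right) + 1465}{- 30 \left(33 - 2\right) + 2366} = \frac{\left(\frac{13}{28} + \frac{15}{56}\right) + 1465}{\left(-30\right) 31 + 2366} = \frac{\frac{41}{56} + 1465}{-930 + 2366} = \frac{82081}{56 \cdot 1436} = \frac{82081}{56} \cdot \frac{1}{1436} = \frac{82081}{80416}$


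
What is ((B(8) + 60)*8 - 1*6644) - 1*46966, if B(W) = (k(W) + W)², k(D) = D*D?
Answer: -11658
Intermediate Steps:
k(D) = D²
B(W) = (W + W²)² (B(W) = (W² + W)² = (W + W²)²)
((B(8) + 60)*8 - 1*6644) - 1*46966 = ((8²*(1 + 8)² + 60)*8 - 1*6644) - 1*46966 = ((64*9² + 60)*8 - 6644) - 46966 = ((64*81 + 60)*8 - 6644) - 46966 = ((5184 + 60)*8 - 6644) - 46966 = (5244*8 - 6644) - 46966 = (41952 - 6644) - 46966 = 35308 - 46966 = -11658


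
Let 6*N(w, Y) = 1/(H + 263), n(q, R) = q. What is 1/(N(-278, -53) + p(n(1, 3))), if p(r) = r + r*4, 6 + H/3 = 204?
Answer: 5142/25711 ≈ 0.19999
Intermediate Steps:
H = 594 (H = -18 + 3*204 = -18 + 612 = 594)
N(w, Y) = 1/5142 (N(w, Y) = 1/(6*(594 + 263)) = (1/6)/857 = (1/6)*(1/857) = 1/5142)
p(r) = 5*r (p(r) = r + 4*r = 5*r)
1/(N(-278, -53) + p(n(1, 3))) = 1/(1/5142 + 5*1) = 1/(1/5142 + 5) = 1/(25711/5142) = 5142/25711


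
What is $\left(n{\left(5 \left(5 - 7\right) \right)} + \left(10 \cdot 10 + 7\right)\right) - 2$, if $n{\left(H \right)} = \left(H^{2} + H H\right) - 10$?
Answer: $295$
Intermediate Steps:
$n{\left(H \right)} = -10 + 2 H^{2}$ ($n{\left(H \right)} = \left(H^{2} + H^{2}\right) - 10 = 2 H^{2} - 10 = -10 + 2 H^{2}$)
$\left(n{\left(5 \left(5 - 7\right) \right)} + \left(10 \cdot 10 + 7\right)\right) - 2 = \left(\left(-10 + 2 \left(5 \left(5 - 7\right)\right)^{2}\right) + \left(10 \cdot 10 + 7\right)\right) - 2 = \left(\left(-10 + 2 \left(5 \left(5 - 7\right)\right)^{2}\right) + \left(100 + 7\right)\right) - 2 = \left(\left(-10 + 2 \left(5 \left(-2\right)\right)^{2}\right) + 107\right) - 2 = \left(\left(-10 + 2 \left(-10\right)^{2}\right) + 107\right) - 2 = \left(\left(-10 + 2 \cdot 100\right) + 107\right) - 2 = \left(\left(-10 + 200\right) + 107\right) - 2 = \left(190 + 107\right) - 2 = 297 - 2 = 295$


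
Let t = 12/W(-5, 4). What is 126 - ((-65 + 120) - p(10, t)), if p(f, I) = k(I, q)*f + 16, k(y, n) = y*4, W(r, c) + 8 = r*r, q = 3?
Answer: 1959/17 ≈ 115.24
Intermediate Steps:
W(r, c) = -8 + r² (W(r, c) = -8 + r*r = -8 + r²)
k(y, n) = 4*y
t = 12/17 (t = 12/(-8 + (-5)²) = 12/(-8 + 25) = 12/17 ≈ 0.70588)
p(f, I) = 16 + 4*I*f (p(f, I) = (4*I)*f + 16 = 4*I*f + 16 = 16 + 4*I*f)
126 - ((-65 + 120) - p(10, t)) = 126 - ((-65 + 120) - (16 + 4*(12/17)*10)) = 126 - (55 - (16 + 480/17)) = 126 - (55 - 1*752/17) = 126 - (55 - 752/17) = 126 - 1*183/17 = 126 - 183/17 = 1959/17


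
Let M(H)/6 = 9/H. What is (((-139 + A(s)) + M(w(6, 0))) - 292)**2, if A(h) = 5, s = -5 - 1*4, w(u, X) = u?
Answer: 173889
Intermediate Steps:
M(H) = 54/H (M(H) = 6*(9/H) = 54/H)
s = -9 (s = -5 - 4 = -9)
(((-139 + A(s)) + M(w(6, 0))) - 292)**2 = (((-139 + 5) + 54/6) - 292)**2 = ((-134 + 54*(1/6)) - 292)**2 = ((-134 + 9) - 292)**2 = (-125 - 292)**2 = (-417)**2 = 173889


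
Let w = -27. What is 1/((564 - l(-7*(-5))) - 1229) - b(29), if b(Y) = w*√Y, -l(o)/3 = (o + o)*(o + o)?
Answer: 1/14035 + 27*√29 ≈ 145.40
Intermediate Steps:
l(o) = -12*o² (l(o) = -3*(o + o)*(o + o) = -3*2*o*2*o = -12*o²)
b(Y) = -27*√Y
1/((564 - l(-7*(-5))) - 1229) - b(29) = 1/((564 - (-12)*(-7*(-5))²) - 1229) - (-27)*√29 = 1/((564 - (-12)*35²) - 1229) + 27*√29 = 1/((564 - (-12)*1225) - 1229) + 27*√29 = 1/((564 - 1*(-14700)) - 1229) + 27*√29 = 1/((564 + 14700) - 1229) + 27*√29 = 1/(15264 - 1229) + 27*√29 = 1/14035 + 27*√29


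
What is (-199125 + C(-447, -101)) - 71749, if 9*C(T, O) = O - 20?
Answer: -2437987/9 ≈ -2.7089e+5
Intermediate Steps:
C(T, O) = -20/9 + O/9 (C(T, O) = (O - 20)/9 = (-20 + O)/9 = -20/9 + O/9)
(-199125 + C(-447, -101)) - 71749 = (-199125 + (-20/9 + (1/9)*(-101))) - 71749 = (-199125 + (-20/9 - 101/9)) - 71749 = (-199125 - 121/9) - 71749 = -1792246/9 - 71749 = -2437987/9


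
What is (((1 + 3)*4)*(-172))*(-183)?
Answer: 503616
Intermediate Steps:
(((1 + 3)*4)*(-172))*(-183) = ((4*4)*(-172))*(-183) = (16*(-172))*(-183) = -2752*(-183) = 503616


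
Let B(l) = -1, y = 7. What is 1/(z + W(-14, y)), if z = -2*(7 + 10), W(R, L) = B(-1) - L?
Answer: -1/42 ≈ -0.023810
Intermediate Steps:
W(R, L) = -1 - L
z = -34 (z = -2*17 = -34)
1/(z + W(-14, y)) = 1/(-34 + (-1 - 1*7)) = 1/(-34 + (-1 - 7)) = 1/(-34 - 8) = 1/(-42) = -1/42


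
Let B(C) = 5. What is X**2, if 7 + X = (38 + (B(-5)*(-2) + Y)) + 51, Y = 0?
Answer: 5184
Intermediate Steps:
X = 72 (X = -7 + ((38 + (5*(-2) + 0)) + 51) = -7 + ((38 + (-10 + 0)) + 51) = -7 + ((38 - 10) + 51) = -7 + (28 + 51) = -7 + 79 = 72)
X**2 = 72**2 = 5184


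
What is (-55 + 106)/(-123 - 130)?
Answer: -51/253 ≈ -0.20158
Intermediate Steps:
(-55 + 106)/(-123 - 130) = 51/(-253) = -1/253*51 = -51/253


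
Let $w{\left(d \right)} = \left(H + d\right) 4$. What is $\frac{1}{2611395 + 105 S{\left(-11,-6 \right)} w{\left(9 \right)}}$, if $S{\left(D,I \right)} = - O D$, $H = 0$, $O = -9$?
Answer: $\frac{1}{2237175} \approx 4.4699 \cdot 10^{-7}$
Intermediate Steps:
$S{\left(D,I \right)} = 9 D$ ($S{\left(D,I \right)} = - \left(-9\right) D = 9 D$)
$w{\left(d \right)} = 4 d$ ($w{\left(d \right)} = \left(0 + d\right) 4 = d 4 = 4 d$)
$\frac{1}{2611395 + 105 S{\left(-11,-6 \right)} w{\left(9 \right)}} = \frac{1}{2611395 + 105 \cdot 9 \left(-11\right) 4 \cdot 9} = \frac{1}{2611395 + 105 \left(-99\right) 36} = \frac{1}{2611395 - 374220} = \frac{1}{2237175}$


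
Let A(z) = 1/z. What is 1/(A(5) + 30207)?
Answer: 5/151036 ≈ 3.3105e-5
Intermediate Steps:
1/(A(5) + 30207) = 1/(1/5 + 30207) = 1/(⅕ + 30207) = 1/(151036/5) = 5/151036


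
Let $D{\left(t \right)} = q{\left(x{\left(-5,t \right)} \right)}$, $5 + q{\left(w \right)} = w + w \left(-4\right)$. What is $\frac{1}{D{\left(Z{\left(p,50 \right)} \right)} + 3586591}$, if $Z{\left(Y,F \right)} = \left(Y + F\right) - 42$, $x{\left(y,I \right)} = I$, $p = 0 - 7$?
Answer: $\frac{1}{3586583} \approx 2.7882 \cdot 10^{-7}$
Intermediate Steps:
$p = -7$ ($p = 0 - 7 = -7$)
$q{\left(w \right)} = -5 - 3 w$ ($q{\left(w \right)} = -5 + \left(w + w \left(-4\right)\right) = -5 + \left(w - 4 w\right) = -5 - 3 w$)
$Z{\left(Y,F \right)} = -42 + F + Y$ ($Z{\left(Y,F \right)} = \left(F + Y\right) - 42 = -42 + F + Y$)
$D{\left(t \right)} = -5 - 3 t$
$\frac{1}{D{\left(Z{\left(p,50 \right)} \right)} + 3586591} = \frac{1}{\left(-5 - 3 \left(-42 + 50 - 7\right)\right) + 3586591} = \frac{1}{\left(-5 - 3\right) + 3586591} = \frac{1}{-8 + 3586591} = \frac{1}{3586583}$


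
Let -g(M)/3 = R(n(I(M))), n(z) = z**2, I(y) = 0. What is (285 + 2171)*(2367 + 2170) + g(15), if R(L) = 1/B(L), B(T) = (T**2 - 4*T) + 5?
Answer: 55714357/5 ≈ 1.1143e+7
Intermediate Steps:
B(T) = 5 + T**2 - 4*T
R(L) = 1/(5 + L**2 - 4*L)
g(M) = -3/5 (g(M) = -3/(5 + (0**2)**2 - 4*0**2) = -3/(5 + 0**2 - 4*0) = -3/(5 + 0 + 0) = -3/5)
(285 + 2171)*(2367 + 2170) + g(15) = (285 + 2171)*(2367 + 2170) - 3/5 = 2456*4537 - 3/5 = 11142872 - 3/5 = 55714357/5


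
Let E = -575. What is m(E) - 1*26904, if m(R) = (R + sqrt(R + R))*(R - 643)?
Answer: 673446 - 6090*I*sqrt(46) ≈ 6.7345e+5 - 41304.0*I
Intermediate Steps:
m(R) = (-643 + R)*(R + sqrt(2)*sqrt(R)) (m(R) = (R + sqrt(2*R))*(-643 + R) = (R + sqrt(2)*sqrt(R))*(-643 + R) = (-643 + R)*(R + sqrt(2)*sqrt(R)))
m(E) - 1*26904 = ((-575)**2 - 643*(-575) + sqrt(2)*(-575)**(3/2) - 643*sqrt(2)*sqrt(-575)) - 1*26904 = (330625 + 369725 + sqrt(2)*(-2875*I*sqrt(23)) - 643*sqrt(2)*5*I*sqrt(23)) - 26904 = (330625 + 369725 - 2875*I*sqrt(46) - 3215*I*sqrt(46)) - 26904 = (700350 - 6090*I*sqrt(46)) - 26904 = 673446 - 6090*I*sqrt(46)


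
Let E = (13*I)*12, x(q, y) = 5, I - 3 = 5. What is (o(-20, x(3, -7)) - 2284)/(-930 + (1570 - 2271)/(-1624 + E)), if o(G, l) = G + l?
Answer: 864424/348979 ≈ 2.4770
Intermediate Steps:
I = 8 (I = 3 + 5 = 8)
E = 1248 (E = (13*8)*12 = 104*12 = 1248)
(o(-20, x(3, -7)) - 2284)/(-930 + (1570 - 2271)/(-1624 + E)) = ((-20 + 5) - 2284)/(-930 + (1570 - 2271)/(-1624 + 1248)) = (-15 - 2284)/(-930 - 701/(-376)) = -2299/(-930 - 701*(-1/376)) = -2299/(-930 + 701/376) = -2299/(-348979/376) = -2299*(-376/348979) = 864424/348979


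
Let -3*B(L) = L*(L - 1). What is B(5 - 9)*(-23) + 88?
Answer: 724/3 ≈ 241.33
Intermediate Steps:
B(L) = -L*(-1 + L)/3 (B(L) = -L*(L - 1)/3 = -L*(-1 + L)/3)
B(5 - 9)*(-23) + 88 = ((5 - 9)*(1 - (5 - 9))/3)*(-23) + 88 = ((⅓)*(-4)*(1 - 1*(-4)))*(-23) + 88 = ((⅓)*(-4)*(1 + 4))*(-23) + 88 = ((⅓)*(-4)*5)*(-23) + 88 = -20/3*(-23) + 88 = 460/3 + 88 = 724/3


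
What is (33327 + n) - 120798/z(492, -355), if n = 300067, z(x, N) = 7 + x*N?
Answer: 58228383080/174653 ≈ 3.3339e+5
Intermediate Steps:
z(x, N) = 7 + N*x
(33327 + n) - 120798/z(492, -355) = (33327 + 300067) - 120798/(7 - 355*492) = 333394 - 120798/(7 - 174660) = 333394 - 120798/(-174653) = 333394 - 120798*(-1/174653) = 333394 + 120798/174653 = 58228383080/174653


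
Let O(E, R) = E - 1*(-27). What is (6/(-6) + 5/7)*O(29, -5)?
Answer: -16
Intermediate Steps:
O(E, R) = 27 + E (O(E, R) = E + 27 = 27 + E)
(6/(-6) + 5/7)*O(29, -5) = (6/(-6) + 5/7)*(27 + 29) = (6*(-⅙) + 5*(⅐))*56 = (-1 + 5/7)*56 = -2/7*56 = -16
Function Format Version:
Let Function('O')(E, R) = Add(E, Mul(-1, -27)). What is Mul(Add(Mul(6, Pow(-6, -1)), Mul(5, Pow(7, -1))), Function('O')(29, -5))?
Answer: -16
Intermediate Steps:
Function('O')(E, R) = Add(27, E) (Function('O')(E, R) = Add(E, 27) = Add(27, E))
Mul(Add(Mul(6, Pow(-6, -1)), Mul(5, Pow(7, -1))), Function('O')(29, -5)) = Mul(Add(Mul(6, Pow(-6, -1)), Mul(5, Pow(7, -1))), Add(27, 29)) = Mul(Add(Mul(6, Rational(-1, 6)), Mul(5, Rational(1, 7))), 56) = Mul(Add(-1, Rational(5, 7)), 56) = Mul(Rational(-2, 7), 56) = -16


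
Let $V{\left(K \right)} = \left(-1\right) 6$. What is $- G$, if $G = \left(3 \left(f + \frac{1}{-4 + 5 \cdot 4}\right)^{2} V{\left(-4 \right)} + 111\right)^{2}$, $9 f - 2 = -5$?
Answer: $- \frac{197093521}{16384} \approx -12030.0$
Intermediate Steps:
$f = - \frac{1}{3}$ ($f = \frac{2}{9} + \frac{1}{9} \left(-5\right) = \frac{2}{9} - \frac{5}{9} = - \frac{1}{3} \approx -0.33333$)
$V{\left(K \right)} = -6$
$G = \frac{197093521}{16384}$ ($G = \left(3 \left(- \frac{1}{3} + \frac{1}{-4 + 5 \cdot 4}\right)^{2} \left(-6\right) + 111\right)^{2} = \left(3 \left(- \frac{1}{3} + \frac{1}{-4 + 20}\right)^{2} \left(-6\right) + 111\right)^{2} = \left(3 \left(- \frac{1}{3} + \frac{1}{16}\right)^{2} \left(-6\right) + 111\right)^{2} = \left(3 \left(- \frac{13}{48}\right)^{2} \left(-6\right) + 111\right)^{2} = \left(3 \cdot \frac{169}{2304} \left(-6\right) + 111\right)^{2} = \left(\frac{169}{768} \left(-6\right) + 111\right)^{2} = \left(- \frac{169}{128} + 111\right)^{2} = \left(\frac{14039}{128}\right)^{2} = \frac{197093521}{16384} \approx 12030.0$)
$- G = \left(-1\right) \frac{197093521}{16384} = - \frac{197093521}{16384}$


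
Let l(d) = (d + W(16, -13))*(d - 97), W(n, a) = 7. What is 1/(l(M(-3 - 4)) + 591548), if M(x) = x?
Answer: 1/591548 ≈ 1.6905e-6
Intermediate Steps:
l(d) = (-97 + d)*(7 + d) (l(d) = (d + 7)*(d - 97) = (7 + d)*(-97 + d) = (-97 + d)*(7 + d))
1/(l(M(-3 - 4)) + 591548) = 1/((-679 + (-3 - 4)² - 90*(-3 - 4)) + 591548) = 1/((-679 + (-7)² - 90*(-7)) + 591548) = 1/((-679 + 49 + 630) + 591548) = 1/(0 + 591548) = 1/591548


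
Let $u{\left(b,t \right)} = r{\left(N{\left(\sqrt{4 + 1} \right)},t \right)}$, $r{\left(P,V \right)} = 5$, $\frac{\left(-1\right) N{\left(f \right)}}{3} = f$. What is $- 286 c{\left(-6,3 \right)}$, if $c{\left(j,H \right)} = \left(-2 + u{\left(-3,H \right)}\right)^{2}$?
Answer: $-2574$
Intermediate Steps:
$N{\left(f \right)} = - 3 f$
$u{\left(b,t \right)} = 5$
$c{\left(j,H \right)} = 9$ ($c{\left(j,H \right)} = \left(-2 + 5\right)^{2} = 3^{2} = 9$)
$- 286 c{\left(-6,3 \right)} = \left(-286\right) 9 = -2574$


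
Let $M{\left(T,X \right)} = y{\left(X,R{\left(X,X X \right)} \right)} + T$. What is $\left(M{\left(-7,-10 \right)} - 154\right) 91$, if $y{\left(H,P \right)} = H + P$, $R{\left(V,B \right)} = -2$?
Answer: $-15743$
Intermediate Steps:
$M{\left(T,X \right)} = -2 + T + X$ ($M{\left(T,X \right)} = \left(X - 2\right) + T = \left(-2 + X\right) + T = -2 + T + X$)
$\left(M{\left(-7,-10 \right)} - 154\right) 91 = \left(\left(-2 - 7 - 10\right) - 154\right) 91 = \left(-19 - 154\right) 91 = \left(-173\right) 91 = -15743$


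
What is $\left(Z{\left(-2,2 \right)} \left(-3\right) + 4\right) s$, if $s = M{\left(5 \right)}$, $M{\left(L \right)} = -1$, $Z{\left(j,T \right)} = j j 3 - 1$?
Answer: $29$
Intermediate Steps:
$Z{\left(j,T \right)} = -1 + 3 j^{2}$ ($Z{\left(j,T \right)} = j^{2} \cdot 3 - 1 = 3 j^{2} - 1 = -1 + 3 j^{2}$)
$s = -1$
$\left(Z{\left(-2,2 \right)} \left(-3\right) + 4\right) s = \left(\left(-1 + 3 \left(-2\right)^{2}\right) \left(-3\right) + 4\right) \left(-1\right) = \left(\left(-1 + 3 \cdot 4\right) \left(-3\right) + 4\right) \left(-1\right) = \left(\left(-1 + 12\right) \left(-3\right) + 4\right) \left(-1\right) = \left(11 \left(-3\right) + 4\right) \left(-1\right) = \left(-33 + 4\right) \left(-1\right) = \left(-29\right) \left(-1\right) = 29$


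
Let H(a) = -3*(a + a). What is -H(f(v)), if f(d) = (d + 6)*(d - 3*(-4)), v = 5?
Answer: 1122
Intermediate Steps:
f(d) = (6 + d)*(12 + d) (f(d) = (6 + d)*(d + 12) = (6 + d)*(12 + d))
H(a) = -6*a
-H(f(v)) = -(-6)*(72 + 5**2 + 18*5) = -(-6)*(72 + 25 + 90) = -(-6)*187 = -1*(-1122) = 1122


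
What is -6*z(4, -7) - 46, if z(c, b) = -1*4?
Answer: -22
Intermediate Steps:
z(c, b) = -4
-6*z(4, -7) - 46 = -6*(-4) - 46 = 24 - 46 = -22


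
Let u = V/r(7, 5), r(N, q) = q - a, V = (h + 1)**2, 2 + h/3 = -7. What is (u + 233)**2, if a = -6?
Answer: 10491121/121 ≈ 86704.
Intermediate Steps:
h = -27 (h = -6 + 3*(-7) = -6 - 21 = -27)
V = 676 (V = (-27 + 1)**2 = (-26)**2 = 676)
r(N, q) = 6 + q (r(N, q) = q - 1*(-6) = q + 6 = 6 + q)
u = 676/11 (u = 676/(6 + 5) = 676/11 ≈ 61.455)
(u + 233)**2 = (676/11 + 233)**2 = (3239/11)**2 = 10491121/121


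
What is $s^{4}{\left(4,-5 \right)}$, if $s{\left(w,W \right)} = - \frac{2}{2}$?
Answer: $1$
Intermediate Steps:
$s{\left(w,W \right)} = -1$ ($s{\left(w,W \right)} = \left(-2\right) \frac{1}{2} = -1$)
$s^{4}{\left(4,-5 \right)} = \left(-1\right)^{4} = 1$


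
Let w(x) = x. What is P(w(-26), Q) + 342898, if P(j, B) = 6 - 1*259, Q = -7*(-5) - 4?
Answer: 342645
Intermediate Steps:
Q = 31 (Q = 35 - 4 = 31)
P(j, B) = -253 (P(j, B) = 6 - 259 = -253)
P(w(-26), Q) + 342898 = -253 + 342898 = 342645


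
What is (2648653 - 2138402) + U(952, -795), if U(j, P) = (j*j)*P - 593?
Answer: -720002022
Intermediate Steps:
U(j, P) = -593 + P*j² (U(j, P) = j²*P - 593 = P*j² - 593 = -593 + P*j²)
(2648653 - 2138402) + U(952, -795) = (2648653 - 2138402) + (-593 - 795*952²) = 510251 + (-593 - 795*906304) = 510251 + (-593 - 720511680) = 510251 - 720512273 = -720002022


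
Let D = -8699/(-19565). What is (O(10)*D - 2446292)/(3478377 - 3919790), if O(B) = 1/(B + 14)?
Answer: 1148680862821/207269888280 ≈ 5.5420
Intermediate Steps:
D = 8699/19565 (D = -8699*(-1/19565) = 8699/19565 ≈ 0.44462)
O(B) = 1/(14 + B)
(O(10)*D - 2446292)/(3478377 - 3919790) = ((8699/19565)/(14 + 10) - 2446292)/(3478377 - 3919790) = ((8699/19565)/24 - 2446292)/(-441413) = ((1/24)*(8699/19565) - 2446292)*(-1/441413) = (8699/469560 - 2446292)*(-1/441413) = -1148680862821/469560*(-1/441413) = 1148680862821/207269888280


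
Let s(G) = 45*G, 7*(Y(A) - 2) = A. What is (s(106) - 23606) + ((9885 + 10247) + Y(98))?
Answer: 1312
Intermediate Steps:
Y(A) = 2 + A/7
(s(106) - 23606) + ((9885 + 10247) + Y(98)) = (45*106 - 23606) + ((9885 + 10247) + (2 + (⅐)*98)) = (4770 - 23606) + (20132 + (2 + 14)) = -18836 + (20132 + 16) = -18836 + 20148 = 1312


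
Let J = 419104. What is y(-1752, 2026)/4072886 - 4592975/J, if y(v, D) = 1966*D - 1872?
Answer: -8519054145237/853481407072 ≈ -9.9815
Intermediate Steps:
y(v, D) = -1872 + 1966*D
y(-1752, 2026)/4072886 - 4592975/J = (-1872 + 1966*2026)/4072886 - 4592975/419104 = (-1872 + 3983116)*(1/4072886) - 4592975*1/419104 = 3981244*(1/4072886) - 4592975/419104 = 1990622/2036443 - 4592975/419104 = -8519054145237/853481407072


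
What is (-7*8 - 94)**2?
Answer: 22500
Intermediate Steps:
(-7*8 - 94)**2 = (-56 - 94)**2 = (-150)**2 = 22500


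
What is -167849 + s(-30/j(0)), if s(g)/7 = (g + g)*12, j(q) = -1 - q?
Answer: -162809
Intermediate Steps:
s(g) = 168*g (s(g) = 7*((g + g)*12) = 7*((2*g)*12) = 7*(24*g) = 168*g)
-167849 + s(-30/j(0)) = -167849 + 168*(-30/(-1 - 1*0)) = -167849 + 168*(-30/(-1 + 0)) = -167849 + 168*(-30/(-1)) = -167849 + 168*(-1*(-30)) = -167849 + 168*30 = -167849 + 5040 = -162809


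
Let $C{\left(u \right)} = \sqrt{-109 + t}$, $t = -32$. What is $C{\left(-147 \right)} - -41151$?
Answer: $41151 + i \sqrt{141} \approx 41151.0 + 11.874 i$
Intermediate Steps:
$C{\left(u \right)} = i \sqrt{141}$ ($C{\left(u \right)} = \sqrt{-109 - 32} = \sqrt{-141} = i \sqrt{141}$)
$C{\left(-147 \right)} - -41151 = i \sqrt{141} - -41151 = i \sqrt{141} + 41151 = 41151 + i \sqrt{141}$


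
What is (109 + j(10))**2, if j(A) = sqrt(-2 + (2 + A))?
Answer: (109 + sqrt(10))**2 ≈ 12580.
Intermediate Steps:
j(A) = sqrt(A)
(109 + j(10))**2 = (109 + sqrt(10))**2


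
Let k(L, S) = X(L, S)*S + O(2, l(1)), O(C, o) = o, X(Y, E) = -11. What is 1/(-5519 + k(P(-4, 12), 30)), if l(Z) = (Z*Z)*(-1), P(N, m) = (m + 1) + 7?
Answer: -1/5850 ≈ -0.00017094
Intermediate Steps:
P(N, m) = 8 + m (P(N, m) = (1 + m) + 7 = 8 + m)
l(Z) = -Z² (l(Z) = Z²*(-1) = -Z²)
k(L, S) = -1 - 11*S (k(L, S) = -11*S - 1*1² = -11*S - 1*1 = -11*S - 1 = -1 - 11*S)
1/(-5519 + k(P(-4, 12), 30)) = 1/(-5519 + (-1 - 11*30)) = 1/(-5519 + (-1 - 330)) = 1/(-5519 - 331) = 1/(-5850) = -1/5850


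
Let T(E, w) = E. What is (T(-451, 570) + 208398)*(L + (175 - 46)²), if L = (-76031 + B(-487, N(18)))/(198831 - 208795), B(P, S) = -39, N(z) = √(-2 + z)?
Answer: 17247851370659/4982 ≈ 3.4620e+9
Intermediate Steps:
L = 38035/4982 (L = (-76031 - 39)/(198831 - 208795) = -76070/(-9964) = -76070*(-1/9964) = 38035/4982 ≈ 7.6345)
(T(-451, 570) + 208398)*(L + (175 - 46)²) = (-451 + 208398)*(38035/4982 + (175 - 46)²) = 207947*(38035/4982 + 129²) = 207947*(38035/4982 + 16641) = 207947*(82943497/4982) = 17247851370659/4982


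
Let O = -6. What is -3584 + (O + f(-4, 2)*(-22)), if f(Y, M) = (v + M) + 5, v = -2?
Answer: -3700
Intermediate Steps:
f(Y, M) = 3 + M (f(Y, M) = (-2 + M) + 5 = 3 + M)
-3584 + (O + f(-4, 2)*(-22)) = -3584 + (-6 + (3 + 2)*(-22)) = -3584 + (-6 + 5*(-22)) = -3584 + (-6 - 110) = -3584 - 116 = -3700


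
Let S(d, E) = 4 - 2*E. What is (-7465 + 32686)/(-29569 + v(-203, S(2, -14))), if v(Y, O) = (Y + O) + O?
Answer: -3603/4244 ≈ -0.84896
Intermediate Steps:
v(Y, O) = Y + 2*O (v(Y, O) = (O + Y) + O = Y + 2*O)
(-7465 + 32686)/(-29569 + v(-203, S(2, -14))) = (-7465 + 32686)/(-29569 + (-203 + 2*(4 - 2*(-14)))) = 25221/(-29569 + (-203 + 2*(4 + 28))) = 25221/(-29569 + (-203 + 2*32)) = 25221/(-29569 + (-203 + 64)) = 25221/(-29569 - 139) = 25221/(-29708) = 25221*(-1/29708) = -3603/4244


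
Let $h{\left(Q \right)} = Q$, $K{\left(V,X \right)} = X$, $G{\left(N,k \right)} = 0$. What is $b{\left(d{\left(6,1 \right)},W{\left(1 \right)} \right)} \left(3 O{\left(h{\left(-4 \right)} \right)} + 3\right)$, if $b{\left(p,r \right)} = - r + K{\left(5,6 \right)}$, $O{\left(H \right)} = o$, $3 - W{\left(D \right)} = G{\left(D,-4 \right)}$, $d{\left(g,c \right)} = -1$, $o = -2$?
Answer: $-9$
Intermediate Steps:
$W{\left(D \right)} = 3$ ($W{\left(D \right)} = 3 - 0 = 3 + 0 = 3$)
$O{\left(H \right)} = -2$
$b{\left(p,r \right)} = 6 - r$ ($b{\left(p,r \right)} = - r + 6 = 6 - r$)
$b{\left(d{\left(6,1 \right)},W{\left(1 \right)} \right)} \left(3 O{\left(h{\left(-4 \right)} \right)} + 3\right) = \left(6 - 3\right) \left(3 \left(-2\right) + 3\right) = \left(6 - 3\right) \left(-6 + 3\right) = 3 \left(-3\right) = -9$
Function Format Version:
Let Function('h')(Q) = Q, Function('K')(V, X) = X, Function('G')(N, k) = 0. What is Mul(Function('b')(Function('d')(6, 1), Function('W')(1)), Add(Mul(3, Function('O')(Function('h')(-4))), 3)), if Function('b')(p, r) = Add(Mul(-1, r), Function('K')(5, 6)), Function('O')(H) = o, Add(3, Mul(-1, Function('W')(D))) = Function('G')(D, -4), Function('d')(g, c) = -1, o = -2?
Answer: -9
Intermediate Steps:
Function('W')(D) = 3 (Function('W')(D) = Add(3, Mul(-1, 0)) = Add(3, 0) = 3)
Function('O')(H) = -2
Function('b')(p, r) = Add(6, Mul(-1, r)) (Function('b')(p, r) = Add(Mul(-1, r), 6) = Add(6, Mul(-1, r)))
Mul(Function('b')(Function('d')(6, 1), Function('W')(1)), Add(Mul(3, Function('O')(Function('h')(-4))), 3)) = Mul(Add(6, Mul(-1, 3)), Add(Mul(3, -2), 3)) = Mul(Add(6, -3), Add(-6, 3)) = Mul(3, -3) = -9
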